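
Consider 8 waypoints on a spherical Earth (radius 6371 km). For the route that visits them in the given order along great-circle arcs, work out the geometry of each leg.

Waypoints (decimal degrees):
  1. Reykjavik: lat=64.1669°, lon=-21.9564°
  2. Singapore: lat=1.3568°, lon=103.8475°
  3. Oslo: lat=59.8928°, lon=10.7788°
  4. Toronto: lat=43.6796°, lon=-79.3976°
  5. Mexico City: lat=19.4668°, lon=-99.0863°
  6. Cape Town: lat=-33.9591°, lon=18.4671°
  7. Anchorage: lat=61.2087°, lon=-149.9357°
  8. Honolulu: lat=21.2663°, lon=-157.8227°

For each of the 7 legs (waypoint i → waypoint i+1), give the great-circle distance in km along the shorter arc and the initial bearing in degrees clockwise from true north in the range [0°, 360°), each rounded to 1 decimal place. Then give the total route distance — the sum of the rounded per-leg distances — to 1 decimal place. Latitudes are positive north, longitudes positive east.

Leg 1: dist=11509.3 km, bearing=56.5°
Leg 2: dist=10048.1 km, bearing=329.9°
Leg 3: dist=5936.9 km, bearing=295.7°
Leg 4: dist=3256.8 km, bearing=220.5°
Leg 5: dist=13701.8 km, bearing=118.5°
Leg 6: dist=16873.5 km, bearing=348.2°
Leg 7: dist=4483.4 km, bearing=191.4°
Total: 65809.8 km

Leg 1: φ1=1.1199237, φ2=0.0236806, Δφ=-1.0962430, Δλ=2.1956923 rad; a=sin²(Δφ/2)+cosφ1·cosφ2·sin²(Δλ/2)=0.6167681981; c=2·atan2(√a, √(1-a))=1.806509396; dist=6371·c=11509.271 ≈ 11509.3 km; running total=11509.3 km
Leg 1 bearing: y=sinΔλ·cosφ2=0.81079661, x=cosφ1·sinφ2-sinφ1·cosφ2·cosΔλ=0.53672116; θ=atan2(y, x)=56.4967° ≈ 56.5°
Leg 2: φ1=0.0236806, φ2=1.0453266, Δφ=1.0216459, Δλ=-1.6243552 rad; a=sin²(Δφ/2)+cosφ1·cosφ2·sin²(Δλ/2)=0.5031809513; c=2·atan2(√a, √(1-a))=1.577158272; dist=6371·c=10048.075 ≈ 10048.1 km; running total=21557.4 km
Leg 2 bearing: y=sinΔλ·cosφ2=-0.50090016, x=cosφ1·sinφ2-sinφ1·cosφ2·cosΔλ=0.86548169; θ=atan2(y, x)=-30.0602° <0 so +360° → 329.9398° ≈ 329.9°
Leg 3: φ1=1.0453266, φ2=0.7623528, Δφ=-0.2829737, Δλ=-1.5738751 rad; a=sin²(Δφ/2)+cosφ1·cosφ2·sin²(Δλ/2)=0.2018326354; c=2·atan2(√a, √(1-a))=0.931868978; dist=6371·c=5936.937 ≈ 5936.9 km; running total=27494.3 km
Leg 3 bearing: y=sinΔλ·cosφ2=-0.72320966, x=cosφ1·sinφ2-sinφ1·cosφ2·cosΔλ=0.34835711; θ=atan2(y, x)=-64.2807° <0 so +360° → 295.7193° ≈ 295.7°
Leg 4: φ1=0.7623528, φ2=0.3397598, Δφ=-0.4225931, Δλ=-0.3436326 rad; a=sin²(Δφ/2)+cosφ1·cosφ2·sin²(Δλ/2)=0.0639178346; c=2·atan2(√a, √(1-a))=0.511187196; dist=6371·c=3256.774 ≈ 3256.8 km; running total=30751.1 km
Leg 4 bearing: y=sinΔλ·cosφ2=-0.31765006, x=cosφ1·sinφ2-sinφ1·cosφ2·cosΔλ=-0.37205890; θ=atan2(y, x)=-139.5105° <0 so +360° → 220.4895° ≈ 220.5°
Leg 5: φ1=0.3397598, φ2=-0.5926981, Δφ=-0.9324579, Δλ=2.0516939 rad; a=sin²(Δφ/2)+cosφ1·cosφ2·sin²(Δλ/2)=0.7739517062; c=2·atan2(√a, √(1-a))=2.150652245; dist=6371·c=13701.805 ≈ 13701.8 km; running total=44452.9 km
Leg 5 bearing: y=sinΔλ·cosφ2=0.73536192, x=cosφ1·sinφ2-sinφ1·cosφ2·cosΔλ=-0.39880408; θ=atan2(y, x)=118.4720° ≈ 118.5°
Leg 6: φ1=-0.5926981, φ2=1.0682933, Δφ=1.6609915, Δλ=-2.9391833 rad; a=sin²(Δφ/2)+cosφ1·cosφ2·sin²(Δλ/2)=0.9404325559; c=2·atan2(√a, √(1-a))=2.648483001; dist=6371·c=16873.485 ≈ 16873.5 km; running total=61326.4 km
Leg 6 bearing: y=sinΔλ·cosφ2=-0.09682021, x=cosφ1·sinφ2-sinφ1·cosφ2·cosΔλ=0.46336001; θ=atan2(y, x)=-11.8023° <0 so +360° → 348.1977° ≈ 348.2°
Leg 7: φ1=1.0682933, φ2=0.3711670, Δφ=-0.6971264, Δλ=-0.1376541 rad; a=sin²(Δφ/2)+cosφ1·cosφ2·sin²(Δλ/2)=0.1187776719; c=2·atan2(√a, √(1-a))=0.703713439; dist=6371·c=4483.358 ≈ 4483.4 km; running total=65809.8 km
Leg 7 bearing: y=sinΔλ·cosφ2=-0.12787578, x=cosφ1·sinφ2-sinφ1·cosφ2·cosΔλ=-0.63429168; θ=atan2(y, x)=-168.6017° <0 so +360° → 191.3983° ≈ 191.4°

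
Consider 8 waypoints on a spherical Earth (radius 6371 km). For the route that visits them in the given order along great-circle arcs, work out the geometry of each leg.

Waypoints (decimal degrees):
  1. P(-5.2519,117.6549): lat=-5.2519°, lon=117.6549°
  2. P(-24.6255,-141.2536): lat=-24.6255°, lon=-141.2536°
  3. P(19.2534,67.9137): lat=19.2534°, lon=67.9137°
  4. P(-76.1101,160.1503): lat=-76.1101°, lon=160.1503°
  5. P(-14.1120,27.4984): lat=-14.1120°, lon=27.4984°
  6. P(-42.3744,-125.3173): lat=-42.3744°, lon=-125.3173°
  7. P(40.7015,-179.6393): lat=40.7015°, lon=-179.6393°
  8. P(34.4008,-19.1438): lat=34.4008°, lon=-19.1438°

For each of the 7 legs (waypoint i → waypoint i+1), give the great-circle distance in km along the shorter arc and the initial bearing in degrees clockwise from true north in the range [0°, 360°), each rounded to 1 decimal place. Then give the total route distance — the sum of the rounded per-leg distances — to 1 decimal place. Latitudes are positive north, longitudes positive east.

Leg 1: dist=10876.7 km, bearing=115.8°
Leg 2: dist=16954.1 km, bearing=264.6°
Leg 3: dist=12143.0 km, bearing=165.3°
Leg 4: dist=9504.0 km, bearing=225.7°
Leg 5: dist=13146.5 km, bearing=202.5°
Leg 6: dist=10728.1 km, bearing=321.7°
Leg 7: dist=11428.6 km, bearing=16.4°
Total: 84781.0 km

Leg 1: φ1=-0.0916629, φ2=-0.4297961, Δφ=-0.3381331, Δλ=-4.5188058 rad; a=sin²(Δφ/2)+cosφ1·cosφ2·sin²(Δλ/2)=0.5680022921; c=2·atan2(√a, √(1-a))=1.707223725; dist=6371·c=10876.722 ≈ 10876.7 km; running total=10876.7 km
Leg 1 bearing: y=sinΔλ·cosφ2=0.89207079, x=cosφ1·sinφ2-sinφ1·cosφ2·cosΔλ=-0.43094369; θ=atan2(y, x)=115.7844° ≈ 115.8°
Leg 2: φ1=-0.4297961, φ2=0.3360352, Δφ=0.7658313, Δλ=3.6506581 rad; a=sin²(Δφ/2)+cosφ1·cosφ2·sin²(Δλ/2)=0.9433936673; c=2·atan2(√a, √(1-a))=2.661143307; dist=6371·c=16954.144 ≈ 16954.1 km; running total=27830.8 km
Leg 2 bearing: y=sinΔλ·cosφ2=-0.46010300, x=cosφ1·sinφ2-sinφ1·cosφ2·cosΔλ=-0.04374308; θ=atan2(y, x)=-95.4309° <0 so +360° → 264.5691° ≈ 264.6°
Leg 3: φ1=0.3360352, φ2=-1.3283718, Δφ=-1.6644071, Δλ=1.6098324 rad; a=sin²(Δφ/2)+cosφ1·cosφ2·sin²(Δλ/2)=0.6644744950; c=2·atan2(√a, √(1-a))=1.905986738; dist=6371·c=12143.042 ≈ 12143.0 km; running total=39973.8 km
Leg 3 bearing: y=sinΔλ·cosφ2=0.23987404, x=cosφ1·sinφ2-sinφ1·cosφ2·cosΔλ=-0.91337451; θ=atan2(y, x)=165.2851° ≈ 165.3°
Leg 4: φ1=-1.3283718, φ2=-0.2463009, Δφ=1.0820710, Δλ=-2.3152124 rad; a=sin²(Δφ/2)+cosφ1·cosφ2·sin²(Δλ/2)=0.4605257869; c=2·atan2(√a, √(1-a))=1.491765657; dist=6371·c=9504.039 ≈ 9504.0 km; running total=49477.8 km
Leg 4 bearing: y=sinΔλ·cosφ2=-0.71328747, x=cosφ1·sinφ2-sinφ1·cosφ2·cosΔλ=-0.69641089; θ=atan2(y, x)=-134.3141° <0 so +360° → 225.6859° ≈ 225.7°
Leg 5: φ1=-0.2463009, φ2=-0.7395728, Δφ=-0.4932719, Δλ=-2.6671371 rad; a=sin²(Δφ/2)+cosφ1·cosφ2·sin²(Δλ/2)=0.7364978491; c=2·atan2(√a, √(1-a))=2.063484102; dist=6371·c=13146.457 ≈ 13146.5 km; running total=62624.3 km
Leg 5 bearing: y=sinΔλ·cosφ2=-0.33750403, x=cosφ1·sinφ2-sinφ1·cosφ2·cosΔλ=-0.81385877; θ=atan2(y, x)=-157.4764° <0 so +360° → 202.5236° ≈ 202.5°
Leg 6: φ1=-0.7395728, φ2=0.7103752, Δφ=1.4499480, Δλ=-0.9480978 rad; a=sin²(Δφ/2)+cosφ1·cosφ2·sin²(Δλ/2)=0.5564319348; c=2·atan2(√a, √(1-a))=1.683901195; dist=6371·c=10728.135 ≈ 10728.1 km; running total=73352.4 km
Leg 6 bearing: y=sinΔλ·cosφ2=-0.61582436, x=cosφ1·sinφ2-sinφ1·cosφ2·cosΔλ=0.77975772; θ=atan2(y, x)=-38.3004° <0 so +360° → 321.6996° ≈ 321.7°
Leg 7: φ1=0.7103752, φ2=0.6004072, Δφ=-0.1099680, Δλ=2.8011749 rad; a=sin²(Δφ/2)+cosφ1·cosφ2·sin²(Δλ/2)=0.6105991569; c=2·atan2(√a, √(1-a))=1.793839378; dist=6371·c=11428.551 ≈ 11428.6 km; running total=84781.0 km
Leg 7 bearing: y=sinΔλ·cosφ2=0.27548700, x=cosφ1·sinφ2-sinφ1·cosφ2·cosΔλ=0.93550960; θ=atan2(y, x)=16.4085° ≈ 16.4°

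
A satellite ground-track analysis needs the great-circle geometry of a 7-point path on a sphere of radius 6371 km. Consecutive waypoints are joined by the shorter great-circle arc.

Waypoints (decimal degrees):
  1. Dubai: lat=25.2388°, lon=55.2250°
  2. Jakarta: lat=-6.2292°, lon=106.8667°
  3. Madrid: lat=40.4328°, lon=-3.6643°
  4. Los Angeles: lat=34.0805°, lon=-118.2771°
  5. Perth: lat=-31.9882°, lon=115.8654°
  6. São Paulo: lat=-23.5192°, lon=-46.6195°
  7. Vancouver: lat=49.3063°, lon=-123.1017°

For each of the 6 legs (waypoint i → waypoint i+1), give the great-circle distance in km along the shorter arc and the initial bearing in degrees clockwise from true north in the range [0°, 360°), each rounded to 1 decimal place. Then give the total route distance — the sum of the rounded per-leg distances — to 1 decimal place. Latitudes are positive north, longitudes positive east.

Leg 1: φ1=0.4405002, φ2=-0.1087200, Δφ=-0.5492202, Δλ=0.9013177 rad; a=sin²(Δφ/2)+cosφ1·cosφ2·sin²(Δλ/2)=0.2441221548; c=2·atan2(√a, √(1-a))=1.033569212; dist=6371·c=6584.869 ≈ 6584.9 km; running total=6584.9 km
Leg 1 bearing: y=sinΔλ·cosφ2=0.77951557, x=cosφ1·sinφ2-sinφ1·cosφ2·cosΔλ=-0.36119468; θ=atan2(y, x)=114.8610° ≈ 114.9°
Leg 2: φ1=-0.1087200, φ2=0.7056855, Δφ=0.8144055, Δλ=-1.9291299 rad; a=sin²(Δφ/2)+cosφ1·cosφ2·sin²(Δλ/2)=0.6678740581; c=2·atan2(√a, √(1-a))=1.913195664; dist=6371·c=12188.970 ≈ 12189.0 km; running total=18773.9 km
Leg 2 bearing: y=sinΔλ·cosφ2=-0.71281977, x=cosφ1·sinφ2-sinφ1·cosφ2·cosΔλ=0.61576064; θ=atan2(y, x)=-49.1783° <0 so +360° → 310.8217° ≈ 310.8°
Leg 3: φ1=0.7056855, φ2=0.5948169, Δφ=-0.1108686, Δλ=-2.0003707 rad; a=sin²(Δφ/2)+cosφ1·cosφ2·sin²(Δλ/2)=0.4495721195; c=2·atan2(√a, √(1-a))=1.469768796; dist=6371·c=9363.897 ≈ 9363.9 km; running total=28137.8 km
Leg 3 bearing: y=sinΔλ·cosφ2=-0.75299876, x=cosφ1·sinφ2-sinφ1·cosφ2·cosΔλ=0.65024687; θ=atan2(y, x)=-49.1880° <0 so +360° → 310.8120° ≈ 310.8°
Leg 4: φ1=0.5948169, φ2=-0.5582994, Δφ=-1.1531163, Δλ=4.0865575 rad; a=sin²(Δφ/2)+cosφ1·cosφ2·sin²(Δλ/2)=0.8541714994; c=2·atan2(√a, √(1-a))=2.357944298; dist=6371·c=15022.463 ≈ 15022.5 km; running total=43160.3 km
Leg 4 bearing: y=sinΔλ·cosφ2=-0.68741138, x=cosφ1·sinφ2-sinφ1·cosφ2·cosΔλ=-0.16036144; θ=atan2(y, x)=-103.1313° <0 so +360° → 256.8687° ≈ 256.9°
Leg 5: φ1=-0.5582994, φ2=-0.4104875, Δφ=0.1478119, Δλ=-2.8358965 rad; a=sin²(Δφ/2)+cosφ1·cosφ2·sin²(Δλ/2)=0.7651219560; c=2·atan2(√a, √(1-a))=2.129684551; dist=6371·c=13568.220 ≈ 13568.2 km; running total=56728.5 km
Leg 5 bearing: y=sinΔλ·cosφ2=-0.27595554, x=cosφ1·sinφ2-sinφ1·cosφ2·cosΔλ=-0.80167944; θ=atan2(y, x)=-161.0054° <0 so +360° → 198.9946° ≈ 199.0°
Leg 6: φ1=-0.4104875, φ2=0.8605573, Δφ=1.2710448, Δλ=-1.3348662 rad; a=sin²(Δφ/2)+cosφ1·cosφ2·sin²(Δλ/2)=0.5814105389; c=2·atan2(√a, √(1-a))=1.734345542; dist=6371·c=11049.515 ≈ 11049.5 km; running total=67778.0 km
Leg 6 bearing: y=sinΔλ·cosφ2=-0.63395249, x=cosφ1·sinφ2-sinφ1·cosφ2·cosΔλ=0.75603805; θ=atan2(y, x)=-39.9805° <0 so +360° → 320.0195° ≈ 320.0°

Leg 1: dist=6584.9 km, bearing=114.9°
Leg 2: dist=12189.0 km, bearing=310.8°
Leg 3: dist=9363.9 km, bearing=310.8°
Leg 4: dist=15022.5 km, bearing=256.9°
Leg 5: dist=13568.2 km, bearing=199.0°
Leg 6: dist=11049.5 km, bearing=320.0°
Total: 67778.0 km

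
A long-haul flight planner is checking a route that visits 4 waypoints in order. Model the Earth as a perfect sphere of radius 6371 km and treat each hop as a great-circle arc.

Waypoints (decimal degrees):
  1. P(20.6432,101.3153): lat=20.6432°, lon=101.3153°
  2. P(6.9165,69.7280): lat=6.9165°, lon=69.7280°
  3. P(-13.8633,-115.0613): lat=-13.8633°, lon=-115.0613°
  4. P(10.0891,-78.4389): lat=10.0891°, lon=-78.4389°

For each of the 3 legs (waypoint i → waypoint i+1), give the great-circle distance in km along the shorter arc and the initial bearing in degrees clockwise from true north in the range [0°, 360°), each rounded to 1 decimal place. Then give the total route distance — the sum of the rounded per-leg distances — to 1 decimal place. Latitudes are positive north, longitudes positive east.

Leg 1: φ1=0.3602918, φ2=0.1207157, Δφ=-0.2395761, Δλ=-0.5513024 rad; a=sin²(Δφ/2)+cosφ1·cosφ2·sin²(Δλ/2)=0.0830983859; c=2·atan2(√a, √(1-a))=0.584834926; dist=6371·c=3725.983 ≈ 3726.0 km; running total=3726.0 km
Leg 1 bearing: y=sinΔλ·cosφ2=-0.51998528, x=cosφ1·sinφ2-sinφ1·cosφ2·cosΔλ=-0.18543864; θ=atan2(y, x)=-109.6274° <0 so +360° → 250.3726° ≈ 250.4°
Leg 2: φ1=0.1207157, φ2=-0.2419602, Δφ=-0.3626759, Δλ=-3.2251817 rad; a=sin²(Δφ/2)+cosφ1·cosφ2·sin²(Δλ/2)=0.9946468633; c=2·atan2(√a, √(1-a))=2.995131517; dist=6371·c=19081.983 ≈ 19082.0 km; running total=22808.0 km
Leg 2 bearing: y=sinΔλ·cosφ2=0.08105965, x=cosφ1·sinφ2-sinφ1·cosφ2·cosΔλ=-0.12135591; θ=atan2(y, x)=146.2591° ≈ 146.3°
Leg 3: φ1=-0.2419602, φ2=0.1760880, Δφ=0.4180482, Δλ=0.6391815 rad; a=sin²(Δφ/2)+cosφ1·cosφ2·sin²(Δλ/2)=0.1374090690; c=2·atan2(√a, √(1-a))=0.759497849; dist=6371·c=4838.761 ≈ 4838.8 km; running total=27646.8 km
Leg 3 bearing: y=sinΔλ·cosφ2=0.58731413, x=cosφ1·sinφ2-sinφ1·cosφ2·cosΔλ=0.35940698; θ=atan2(y, x)=58.5354° ≈ 58.5°

Leg 1: dist=3726.0 km, bearing=250.4°
Leg 2: dist=19082.0 km, bearing=146.3°
Leg 3: dist=4838.8 km, bearing=58.5°
Total: 27646.8 km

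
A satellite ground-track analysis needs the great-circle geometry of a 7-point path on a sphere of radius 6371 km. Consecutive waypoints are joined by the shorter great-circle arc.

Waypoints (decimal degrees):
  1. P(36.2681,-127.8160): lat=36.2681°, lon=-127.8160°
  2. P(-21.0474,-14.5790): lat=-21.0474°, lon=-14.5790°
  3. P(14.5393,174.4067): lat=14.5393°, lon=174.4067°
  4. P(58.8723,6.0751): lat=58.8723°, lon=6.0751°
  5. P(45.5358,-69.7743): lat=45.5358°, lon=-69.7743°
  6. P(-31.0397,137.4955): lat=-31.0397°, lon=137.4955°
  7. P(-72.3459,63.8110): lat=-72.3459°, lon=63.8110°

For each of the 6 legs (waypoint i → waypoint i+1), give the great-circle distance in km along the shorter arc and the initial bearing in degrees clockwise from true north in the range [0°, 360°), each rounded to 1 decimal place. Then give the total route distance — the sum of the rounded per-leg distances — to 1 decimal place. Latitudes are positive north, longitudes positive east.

Leg 1: φ1=0.6329978, φ2=-0.3673464, Δφ=-1.0003442, Δλ=1.9763585 rad; a=sin²(Δφ/2)+cosφ1·cosφ2·sin²(Δλ/2)=0.7546647260; c=2·atan2(√a, √(1-a))=2.105201748; dist=6371·c=13412.240 ≈ 13412.2 km; running total=13412.2 km
Leg 1 bearing: y=sinΔλ·cosφ2=0.85757637, x=cosφ1·sinφ2-sinφ1·cosφ2·cosΔλ=-0.07173761; θ=atan2(y, x)=94.7817° ≈ 94.8°
Leg 2: φ1=-0.3673464, φ2=0.2537587, Δφ=0.6211051, Δλ=3.2984227 rad; a=sin²(Δφ/2)+cosφ1·cosφ2·sin²(Δλ/2)=0.9912343918; c=2·atan2(√a, √(1-a))=2.954068356; dist=6371·c=18820.369 ≈ 18820.4 km; running total=32232.6 km
Leg 2 bearing: y=sinΔλ·cosφ2=-0.15118614, x=cosφ1·sinφ2-sinφ1·cosφ2·cosΔλ=-0.10907723; θ=atan2(y, x)=-125.8096° <0 so +360° → 234.1904° ≈ 234.2°
Leg 3: φ1=0.2537587, φ2=1.0275155, Δφ=0.7737568, Δλ=-2.9379407 rad; a=sin²(Δφ/2)+cosφ1·cosφ2·sin²(Δλ/2)=0.6375767425; c=2·atan2(√a, √(1-a))=1.849545673; dist=6371·c=11783.455 ≈ 11783.5 km; running total=44016.1 km
Leg 3 bearing: y=sinΔλ·cosφ2=-0.10455113, x=cosφ1·sinφ2-sinφ1·cosφ2·cosΔλ=0.95569850; θ=atan2(y, x)=-6.2432° <0 so +360° → 353.7568° ≈ 353.8°
Leg 4: φ1=1.0275155, φ2=0.7947496, Δφ=-0.2327658, Δλ=-1.3238218 rad; a=sin²(Δφ/2)+cosφ1·cosφ2·sin²(Δλ/2)=0.1502733857; c=2·atan2(√a, √(1-a))=0.796164176; dist=6371·c=5072.362 ≈ 5072.4 km; running total=49088.5 km
Leg 4 bearing: y=sinΔλ·cosφ2=-0.67920895, x=cosφ1·sinφ2-sinφ1·cosφ2·cosΔλ=0.22235194; θ=atan2(y, x)=-71.8732° <0 so +360° → 288.1268° ≈ 288.1°
Leg 5: φ1=0.7947496, φ2=-0.5417450, Δφ=-1.3364946, Δλ=3.6175404 rad; a=sin²(Δφ/2)+cosφ1·cosφ2·sin²(Δλ/2)=0.9507308698; c=2·atan2(√a, √(1-a))=2.693931000; dist=6371·c=17163.034 ≈ 17163.0 km; running total=66251.5 km
Leg 5 bearing: y=sinΔλ·cosφ2=-0.39257426, x=cosφ1·sinφ2-sinφ1·cosφ2·cosΔλ=0.18235181; θ=atan2(y, x)=-65.0850° <0 so +360° → 294.9150° ≈ 294.9°
Leg 6: φ1=-0.5417450, φ2=-1.2626742, Δφ=-0.7209292, Δλ=-1.2860371 rad; a=sin²(Δφ/2)+cosφ1·cosφ2·sin²(Δλ/2)=0.2178273651; c=2·atan2(√a, √(1-a))=0.971156383; dist=6371·c=6187.237 ≈ 6187.2 km; running total=72438.7 km
Leg 6 bearing: y=sinΔλ·cosφ2=-0.29105690, x=cosφ1·sinφ2-sinφ1·cosφ2·cosΔλ=-0.77252851; θ=atan2(y, x)=-159.3557° <0 so +360° → 200.6443° ≈ 200.6°

Leg 1: dist=13412.2 km, bearing=94.8°
Leg 2: dist=18820.4 km, bearing=234.2°
Leg 3: dist=11783.5 km, bearing=353.8°
Leg 4: dist=5072.4 km, bearing=288.1°
Leg 5: dist=17163.0 km, bearing=294.9°
Leg 6: dist=6187.2 km, bearing=200.6°
Total: 72438.7 km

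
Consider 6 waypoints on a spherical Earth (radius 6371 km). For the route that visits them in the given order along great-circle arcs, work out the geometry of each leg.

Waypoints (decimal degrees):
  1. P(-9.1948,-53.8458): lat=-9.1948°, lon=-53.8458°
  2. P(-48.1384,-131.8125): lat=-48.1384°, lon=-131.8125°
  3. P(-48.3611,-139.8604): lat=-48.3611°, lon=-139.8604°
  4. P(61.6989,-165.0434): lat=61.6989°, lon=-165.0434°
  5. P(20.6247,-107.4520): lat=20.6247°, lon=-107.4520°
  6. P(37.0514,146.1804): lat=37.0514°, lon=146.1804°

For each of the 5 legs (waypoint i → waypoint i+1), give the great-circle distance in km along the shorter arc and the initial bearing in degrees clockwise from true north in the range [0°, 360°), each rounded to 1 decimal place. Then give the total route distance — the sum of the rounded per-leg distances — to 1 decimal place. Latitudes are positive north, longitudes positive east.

Leg 1: φ1=-0.1604795, φ2=-0.8401736, Δφ=-0.6796940, Δλ=-1.3607756 rad; a=sin²(Δφ/2)+cosφ1·cosφ2·sin²(Δλ/2)=0.3718278167; c=2·atan2(√a, √(1-a))=1.311558039; dist=6371·c=8355.936 ≈ 8355.9 km; running total=8355.9 km
Leg 1 bearing: y=sinΔλ·cosφ2=-0.65266997, x=cosφ1·sinφ2-sinφ1·cosφ2·cosΔλ=-0.71295825; θ=atan2(y, x)=-137.5278° <0 so +360° → 222.4722° ≈ 222.5°
Leg 2: φ1=-0.8401736, φ2=-0.8440604, Δφ=-0.0038868, Δλ=-0.1404624 rad; a=sin²(Δφ/2)+cosφ1·cosφ2·sin²(Δλ/2)=0.0021872125; c=2·atan2(√a, √(1-a))=0.093569418; dist=6371·c=596.131 ≈ 596.1 km; running total=8952.0 km
Leg 2 bearing: y=sinΔλ·cosφ2=-0.09302134, x=cosφ1·sinφ2-sinφ1·cosφ2·cosΔλ=-0.00876036; θ=atan2(y, x)=-95.3800° <0 so +360° → 264.6200° ≈ 264.6°
Leg 3: φ1=-0.8440604, φ2=1.0768489, Δφ=1.9209094, Δλ=-0.4395263 rad; a=sin²(Δφ/2)+cosφ1·cosφ2·sin²(Δλ/2)=0.6864723919; c=2·atan2(√a, √(1-a))=1.952977090; dist=6371·c=12442.417 ≈ 12442.4 km; running total=21394.4 km
Leg 3 bearing: y=sinΔλ·cosφ2=-0.20173685, x=cosφ1·sinφ2-sinφ1·cosφ2·cosΔλ=0.90565691; θ=atan2(y, x)=-12.5577° <0 so +360° → 347.4423° ≈ 347.4°
Leg 4: φ1=1.0768489, φ2=0.3599689, Δφ=-0.7168800, Δλ=1.0051596 rad; a=sin²(Δφ/2)+cosφ1·cosφ2·sin²(Δλ/2)=0.2260233765; c=2·atan2(√a, √(1-a))=0.990880835; dist=6371·c=6312.902 ≈ 6312.9 km; running total=27707.3 km
Leg 4 bearing: y=sinΔλ·cosφ2=0.79013779, x=cosφ1·sinφ2-sinφ1·cosφ2·cosΔλ=-0.27464435; θ=atan2(y, x)=109.1670° ≈ 109.2°
Leg 5: φ1=0.3599689, φ2=0.6466689, Δφ=0.2867000, Δλ=4.4267205 rad; a=sin²(Δφ/2)+cosφ1·cosφ2·sin²(Δλ/2)=0.4991246016; c=2·atan2(√a, √(1-a))=1.569045529; dist=6371·c=9996.389 ≈ 9996.4 km; running total=37703.7 km
Leg 5 bearing: y=sinΔλ·cosφ2=-0.76575128, x=cosφ1·sinφ2-sinφ1·cosφ2·cosΔλ=0.64313445; θ=atan2(y, x)=-49.9740° <0 so +360° → 310.0260° ≈ 310.0°

Leg 1: dist=8355.9 km, bearing=222.5°
Leg 2: dist=596.1 km, bearing=264.6°
Leg 3: dist=12442.4 km, bearing=347.4°
Leg 4: dist=6312.9 km, bearing=109.2°
Leg 5: dist=9996.4 km, bearing=310.0°
Total: 37703.7 km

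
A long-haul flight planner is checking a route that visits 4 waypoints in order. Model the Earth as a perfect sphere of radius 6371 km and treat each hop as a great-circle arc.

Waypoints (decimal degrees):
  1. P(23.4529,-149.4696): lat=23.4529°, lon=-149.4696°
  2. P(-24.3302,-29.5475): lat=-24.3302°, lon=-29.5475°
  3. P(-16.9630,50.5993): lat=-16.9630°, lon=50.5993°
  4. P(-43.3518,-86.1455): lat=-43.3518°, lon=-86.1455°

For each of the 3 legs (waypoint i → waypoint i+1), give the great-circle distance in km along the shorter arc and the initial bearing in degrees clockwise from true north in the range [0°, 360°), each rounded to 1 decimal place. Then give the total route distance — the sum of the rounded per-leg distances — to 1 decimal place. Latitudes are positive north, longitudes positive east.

Leg 1: dist=13956.8 km, bearing=104.0°
Leg 2: dist=8270.1 km, bearing=101.9°
Leg 3: dist=11990.6 km, bearing=211.6°
Total: 34217.5 km

Leg 1: φ1=0.4093303, φ2=-0.4246421, Δφ=-0.8339724, Δλ=2.0930355 rad; a=sin²(Δφ/2)+cosφ1·cosφ2·sin²(Δλ/2)=0.7904713398; c=2·atan2(√a, √(1-a))=2.190682702; dist=6371·c=13956.839 ≈ 13956.8 km; running total=13956.8 km
Leg 1 bearing: y=sinΔλ·cosφ2=0.78972914, x=cosφ1·sinφ2-sinφ1·cosφ2·cosΔλ=-0.19706216; θ=atan2(y, x)=104.0110° ≈ 104.0°
Leg 2: φ1=-0.4246421, φ2=-0.2960602, Δφ=0.1285819, Δλ=1.3988255 rad; a=sin²(Δφ/2)+cosφ1·cosφ2·sin²(Δλ/2)=0.3653282481; c=2·atan2(√a, √(1-a))=1.298085049; dist=6371·c=8270.100 ≈ 8270.1 km; running total=22226.9 km
Leg 2 bearing: y=sinΔλ·cosφ2=0.94238454, x=cosφ1·sinφ2-sinφ1·cosφ2·cosΔλ=-0.19840729; θ=atan2(y, x)=101.8893° ≈ 101.9°
Leg 3: φ1=-0.2960602, φ2=-0.7566316, Δφ=-0.4605714, Δλ=-2.3866470 rad; a=sin²(Δφ/2)+cosφ1·cosφ2·sin²(Δλ/2)=0.6531342801; c=2·atan2(√a, √(1-a))=1.882067069; dist=6371·c=11990.649 ≈ 11990.6 km; running total=34217.5 km
Leg 3 bearing: y=sinΔλ·cosφ2=-0.49828054, x=cosφ1·sinφ2-sinφ1·cosφ2·cosΔλ=-0.81112026; θ=atan2(y, x)=-148.4371° <0 so +360° → 211.5629° ≈ 211.6°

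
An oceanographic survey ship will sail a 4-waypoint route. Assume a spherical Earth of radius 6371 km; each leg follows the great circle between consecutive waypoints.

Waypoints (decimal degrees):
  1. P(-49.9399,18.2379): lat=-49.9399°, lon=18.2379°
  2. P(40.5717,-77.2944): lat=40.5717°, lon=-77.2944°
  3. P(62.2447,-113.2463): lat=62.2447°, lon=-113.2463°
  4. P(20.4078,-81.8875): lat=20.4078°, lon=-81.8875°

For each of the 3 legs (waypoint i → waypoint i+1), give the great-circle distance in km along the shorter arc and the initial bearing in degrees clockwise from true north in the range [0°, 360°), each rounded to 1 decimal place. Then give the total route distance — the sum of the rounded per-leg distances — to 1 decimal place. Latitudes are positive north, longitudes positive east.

Leg 1: dist=13679.2 km, bearing=295.6°
Leg 2: dist=3387.8 km, bearing=327.4°
Leg 3: dist=5232.3 km, bearing=138.2°
Total: 22299.3 km

Leg 1: φ1=-0.8716157, φ2=0.7081097, Δφ=1.5797254, Δλ=-1.6673532 rad; a=sin²(Δφ/2)+cosφ1·cosφ2·sin²(Δλ/2)=0.7724629749; c=2·atan2(√a, √(1-a))=2.147097125; dist=6371·c=13679.156 ≈ 13679.2 km; running total=13679.2 km
Leg 1 bearing: y=sinΔλ·cosφ2=-0.75605447, x=cosφ1·sinφ2-sinφ1·cosφ2·cosΔλ=0.36254288; θ=atan2(y, x)=-64.3814° <0 so +360° → 295.6186° ≈ 295.6°
Leg 2: φ1=0.7081097, φ2=1.0863750, Δφ=0.3782652, Δλ=-0.6274790 rad; a=sin²(Δφ/2)+cosφ1·cosφ2·sin²(Δλ/2)=0.0690385419; c=2·atan2(√a, √(1-a))=0.531746352; dist=6371·c=3387.756 ≈ 3387.8 km; running total=17067.0 km
Leg 2 bearing: y=sinΔλ·cosφ2=-0.27341308, x=cosφ1·sinφ2-sinφ1·cosφ2·cosΔλ=0.42700606; θ=atan2(y, x)=-32.6315° <0 so +360° → 327.3685° ≈ 327.4°
Leg 3: φ1=1.0863750, φ2=0.3561833, Δφ=-0.7301917, Δλ=0.5473143 rad; a=sin²(Δφ/2)+cosφ1·cosφ2·sin²(Δλ/2)=0.1593551000; c=2·atan2(√a, √(1-a))=0.821273145; dist=6371·c=5232.331 ≈ 5232.3 km; running total=22299.3 km
Leg 3 bearing: y=sinΔλ·cosφ2=0.48773285, x=cosφ1·sinφ2-sinφ1·cosφ2·cosΔλ=-0.54585793; θ=atan2(y, x)=138.2187° ≈ 138.2°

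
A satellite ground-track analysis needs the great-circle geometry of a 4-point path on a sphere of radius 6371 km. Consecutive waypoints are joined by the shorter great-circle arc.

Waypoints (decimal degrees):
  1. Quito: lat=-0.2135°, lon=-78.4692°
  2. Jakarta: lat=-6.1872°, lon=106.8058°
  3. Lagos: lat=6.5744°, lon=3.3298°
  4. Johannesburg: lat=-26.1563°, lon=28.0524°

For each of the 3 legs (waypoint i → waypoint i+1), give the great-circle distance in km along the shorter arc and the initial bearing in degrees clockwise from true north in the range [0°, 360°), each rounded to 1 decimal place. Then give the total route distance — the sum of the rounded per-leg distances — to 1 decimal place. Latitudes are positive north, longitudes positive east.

Leg 1: dist=19093.5 km, bearing=219.4°
Leg 2: dist=11568.0 km, bearing=275.3°
Leg 3: dist=4512.4 km, bearing=144.8°
Total: 35173.9 km

Leg 1: φ1=-0.0037263, φ2=-0.1079870, Δφ=-0.1042607, Δλ=3.2336588 rad; a=sin²(Δφ/2)+cosφ1·cosφ2·sin²(Δλ/2)=0.9947780816; c=2·atan2(√a, √(1-a))=2.996940889; dist=6371·c=19093.510 ≈ 19093.5 km; running total=19093.5 km
Leg 1 bearing: y=sinΔλ·cosφ2=-0.09140059, x=cosφ1·sinφ2-sinφ1·cosφ2·cosΔλ=-0.11146538; θ=atan2(y, x)=-140.6486° <0 so +360° → 219.3514° ≈ 219.4°
Leg 2: φ1=-0.1079870, φ2=0.1147449, Δφ=0.2227319, Δλ=-1.8059969 rad; a=sin²(Δφ/2)+cosφ1·cosφ2·sin²(Δλ/2)=0.6212484268; c=2·atan2(√a, √(1-a))=1.815735025; dist=6371·c=11568.048 ≈ 11568.0 km; running total=30661.5 km
Leg 2 bearing: y=sinΔλ·cosφ2=-0.96607269, x=cosφ1·sinφ2-sinφ1·cosφ2·cosΔλ=0.08887534; θ=atan2(y, x)=-84.7438° <0 so +360° → 275.2562° ≈ 275.3°
Leg 3: φ1=0.1147449, φ2=-0.4565136, Δφ=-0.5712585, Δλ=0.4314908 rad; a=sin²(Δφ/2)+cosφ1·cosφ2·sin²(Δλ/2)=0.1202541985; c=2·atan2(√a, √(1-a))=0.708265096; dist=6371·c=4512.357 ≈ 4512.4 km; running total=35173.9 km
Leg 3 bearing: y=sinΔλ·cosφ2=0.37539696, x=cosφ1·sinφ2-sinφ1·cosφ2·cosΔλ=-0.53127171; θ=atan2(y, x)=144.7549° ≈ 144.8°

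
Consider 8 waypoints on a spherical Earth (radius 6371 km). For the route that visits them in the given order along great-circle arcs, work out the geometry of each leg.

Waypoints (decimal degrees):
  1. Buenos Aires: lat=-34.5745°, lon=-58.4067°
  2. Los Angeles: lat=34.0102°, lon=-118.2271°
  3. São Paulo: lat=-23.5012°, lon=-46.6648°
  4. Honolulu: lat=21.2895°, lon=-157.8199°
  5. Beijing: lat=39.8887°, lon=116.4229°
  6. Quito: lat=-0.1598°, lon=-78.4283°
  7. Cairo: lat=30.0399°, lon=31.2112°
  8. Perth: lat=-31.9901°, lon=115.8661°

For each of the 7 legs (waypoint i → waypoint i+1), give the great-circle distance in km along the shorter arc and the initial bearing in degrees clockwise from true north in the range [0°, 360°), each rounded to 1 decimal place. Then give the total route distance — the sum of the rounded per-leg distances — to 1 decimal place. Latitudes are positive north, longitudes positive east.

Leg 1: dist=9843.7 km, bearing=314.2°
Leg 2: dist=9896.8 km, bearing=119.5°
Leg 3: dist=13003.9 km, bearing=282.9°
Leg 4: dist=8161.4 km, bearing=307.0°
Leg 5: dist=15347.8 km, bearing=22.5°
Leg 6: dist=11897.7 km, bearing=58.5°
Leg 7: dist=11269.7 km, bearing=120.5°
Total: 79421.0 km

Leg 1: φ1=-0.6034389, φ2=0.5935900, Δφ=1.1970288, Δλ=-1.0440629 rad; a=sin²(Δφ/2)+cosφ1·cosφ2·sin²(Δλ/2)=0.4871463262; c=2·atan2(√a, √(1-a))=1.545086147; dist=6371·c=9843.744 ≈ 9843.7 km; running total=9843.7 km
Leg 1 bearing: y=sinΔλ·cosφ2=-0.71657865, x=cosφ1·sinφ2-sinφ1·cosφ2·cosΔλ=0.69703240; θ=atan2(y, x)=-45.7922° <0 so +360° → 314.2078° ≈ 314.2°
Leg 2: φ1=0.5935900, φ2=-0.4101733, Δφ=-1.0037633, Δλ=1.2489978 rad; a=sin²(Δφ/2)+cosφ1·cosφ2·sin²(Δλ/2)=0.4913114476; c=2·atan2(√a, √(1-a))=1.553418347; dist=6371·c=9896.828 ≈ 9896.8 km; running total=19740.5 km
Leg 2 bearing: y=sinΔλ·cosφ2=0.86997773, x=cosφ1·sinφ2-sinφ1·cosφ2·cosΔλ=-0.49278473; θ=atan2(y, x)=119.5287° ≈ 119.5°
Leg 3: φ1=-0.4101733, φ2=0.3715719, Δφ=0.7817452, Δλ=-1.9400225 rad; a=sin²(Δφ/2)+cosφ1·cosφ2·sin²(Δλ/2)=0.7265789834; c=2·atan2(√a, √(1-a))=2.041101073; dist=6371·c=13003.855 ≈ 13003.9 km; running total=32744.4 km
Leg 3 bearing: y=sinΔλ·cosφ2=-0.86896374, x=cosφ1·sinφ2-sinφ1·cosφ2·cosΔλ=0.19887151; θ=atan2(y, x)=-77.1093° <0 so +360° → 282.8907° ≈ 282.9°
Leg 4: φ1=0.3715719, φ2=0.6961891, Δφ=0.3246173, Δλ=4.7864398 rad; a=sin²(Δφ/2)+cosφ1·cosφ2·sin²(Δλ/2)=0.3571321557; c=2·atan2(√a, √(1-a))=1.281022291; dist=6371·c=8161.393 ≈ 8161.4 km; running total=40905.8 km
Leg 4 bearing: y=sinΔλ·cosφ2=-0.76518887, x=cosφ1·sinφ2-sinφ1·cosφ2·cosΔλ=0.57692383; θ=atan2(y, x)=-52.9851° <0 so +360° → 307.0149° ≈ 307.0°
Leg 5: φ1=0.6961891, φ2=-0.0027890, Δφ=-0.6989782, Δλ=-3.4007950 rad; a=sin²(Δφ/2)+cosφ1·cosφ2·sin²(Δλ/2)=0.8717228904; c=2·atan2(√a, √(1-a))=2.409004251; dist=6371·c=15347.766 ≈ 15347.8 km; running total=56253.6 km
Leg 5 bearing: y=sinΔλ·cosφ2=0.25630862, x=cosφ1·sinφ2-sinφ1·cosφ2·cosΔλ=0.61773316; θ=atan2(y, x)=22.5344° ≈ 22.5°
Leg 6: φ1=-0.0027890, φ2=0.5242952, Δφ=0.5270842, Δλ=1.9135703 rad; a=sin²(Δφ/2)+cosφ1·cosφ2·sin²(Δλ/2)=0.6461749640; c=2·atan2(√a, √(1-a))=1.867479528; dist=6371·c=11897.712 ≈ 11897.7 km; running total=68151.3 km
Leg 6 bearing: y=sinΔλ·cosφ2=0.81531708, x=cosφ1·sinφ2-sinφ1·cosφ2·cosΔλ=0.49978954; θ=atan2(y, x)=58.4917° ≈ 58.5°
Leg 7: φ1=0.5242952, φ2=-0.5583326, Δφ=-1.0826277, Δλ=1.4775067 rad; a=sin²(Δφ/2)+cosφ1·cosφ2·sin²(Δλ/2)=0.5984052437; c=2·atan2(√a, √(1-a))=1.768900040; dist=6371·c=11269.662 ≈ 11269.7 km; running total=79421.0 km
Leg 7 bearing: y=sinΔλ·cosφ2=0.84445167, x=cosφ1·sinφ2-sinφ1·cosφ2·cosΔλ=-0.49816365; θ=atan2(y, x)=120.5374° ≈ 120.5°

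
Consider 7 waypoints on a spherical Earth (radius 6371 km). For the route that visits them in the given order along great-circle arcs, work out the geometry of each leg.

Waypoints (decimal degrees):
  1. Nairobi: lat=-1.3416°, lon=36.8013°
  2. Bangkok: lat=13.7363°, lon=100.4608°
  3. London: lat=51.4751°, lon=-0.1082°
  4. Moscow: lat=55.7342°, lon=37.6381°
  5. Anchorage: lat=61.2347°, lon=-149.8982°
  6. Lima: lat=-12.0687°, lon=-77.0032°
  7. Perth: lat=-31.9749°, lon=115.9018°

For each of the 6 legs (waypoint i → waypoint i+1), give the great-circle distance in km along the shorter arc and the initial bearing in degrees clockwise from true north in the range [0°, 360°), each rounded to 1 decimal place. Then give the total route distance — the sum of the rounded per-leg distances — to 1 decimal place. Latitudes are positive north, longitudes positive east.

Leg 1: dist=7208.5 km, bearing=74.1°
Leg 2: dist=9530.6 km, bearing=322.1°
Leg 3: dist=2502.4 km, bearing=64.2°
Leg 4: dist=6992.0 km, bearing=4.1°
Leg 5: dist=10293.5 km, bearing=110.7°
Leg 6: dist=14928.5 km, bearing=195.3°
Total: 51455.5 km

Leg 1: φ1=-0.0234153, φ2=0.2397437, Δφ=0.2631590, Δλ=1.1110679 rad; a=sin²(Δφ/2)+cosφ1·cosφ2·sin²(Δλ/2)=0.2873316938; c=2·atan2(√a, √(1-a))=1.131462541; dist=6371·c=7208.548 ≈ 7208.5 km; running total=7208.5 km
Leg 1 bearing: y=sinΔλ·cosφ2=0.87054146, x=cosφ1·sinφ2-sinφ1·cosφ2·cosΔλ=0.24747996; θ=atan2(y, x)=74.1305° ≈ 74.1°
Leg 2: φ1=0.2397437, φ2=0.8984100, Δφ=0.6586663, Δλ=-1.7552602 rad; a=sin²(Δφ/2)+cosφ1·cosφ2·sin²(Δλ/2)=0.4626036558; c=2·atan2(√a, √(1-a))=1.495933731; dist=6371·c=9530.594 ≈ 9530.6 km; running total=16739.1 km
Leg 2 bearing: y=sinΔλ·cosφ2=-0.61228779, x=cosφ1·sinφ2-sinφ1·cosφ2·cosΔλ=0.78708939; θ=atan2(y, x)=-37.8798° <0 so +360° → 322.1202° ≈ 322.1°
Leg 3: φ1=0.8984100, φ2=0.9727453, Δφ=0.0743353, Δλ=0.6587972 rad; a=sin²(Δφ/2)+cosφ1·cosφ2·sin²(Δλ/2)=0.0380751576; c=2·atan2(√a, √(1-a))=0.392777070; dist=6371·c=2502.383 ≈ 2502.4 km; running total=19241.5 km
Leg 3 bearing: y=sinΔλ·cosφ2=0.34466969, x=cosφ1·sinφ2-sinφ1·cosφ2·cosΔλ=0.16644688; θ=atan2(y, x)=64.2233° ≈ 64.2°
Leg 4: φ1=0.9727453, φ2=1.0687471, Δφ=0.0960018, Δλ=-3.2731259 rad; a=sin²(Δφ/2)+cosφ1·cosφ2·sin²(Δλ/2)=0.2720763887; c=2·atan2(√a, √(1-a))=1.097472471; dist=6371·c=6991.997 ≈ 6992.0 km; running total=26233.5 km
Leg 4 bearing: y=sinΔλ·cosφ2=0.06311445, x=cosφ1·sinφ2-sinφ1·cosφ2·cosΔλ=0.88781748; θ=atan2(y, x)=4.0663° ≈ 4.1°
Leg 5: φ1=1.0687471, φ2=-0.2106386, Δφ=-1.2793857, Δλ=1.2722578 rad; a=sin²(Δφ/2)+cosφ1·cosφ2·sin²(Δλ/2)=0.5224361475; c=2·atan2(√a, √(1-a))=1.615683694; dist=6371·c=10293.521 ≈ 10293.5 km; running total=36527.0 km
Leg 5 bearing: y=sinΔλ·cosφ2=0.93464260, x=cosφ1·sinφ2-sinφ1·cosφ2·cosΔλ=-0.35274592; θ=atan2(y, x)=110.6771° ≈ 110.7°
Leg 6: φ1=-0.2106386, φ2=-0.5580673, Δφ=-0.3474287, Δλ=3.3668274 rad; a=sin²(Δφ/2)+cosφ1·cosφ2·sin²(Δλ/2)=0.8489292215; c=2·atan2(√a, √(1-a))=2.343199434; dist=6371·c=14928.524 ≈ 14928.5 km; running total=51455.5 km
Leg 6 bearing: y=sinΔλ·cosφ2=-0.18945080, x=cosφ1·sinφ2-sinφ1·cosφ2·cosΔλ=-0.69072570; θ=atan2(y, x)=-164.6622° <0 so +360° → 195.3378° ≈ 195.3°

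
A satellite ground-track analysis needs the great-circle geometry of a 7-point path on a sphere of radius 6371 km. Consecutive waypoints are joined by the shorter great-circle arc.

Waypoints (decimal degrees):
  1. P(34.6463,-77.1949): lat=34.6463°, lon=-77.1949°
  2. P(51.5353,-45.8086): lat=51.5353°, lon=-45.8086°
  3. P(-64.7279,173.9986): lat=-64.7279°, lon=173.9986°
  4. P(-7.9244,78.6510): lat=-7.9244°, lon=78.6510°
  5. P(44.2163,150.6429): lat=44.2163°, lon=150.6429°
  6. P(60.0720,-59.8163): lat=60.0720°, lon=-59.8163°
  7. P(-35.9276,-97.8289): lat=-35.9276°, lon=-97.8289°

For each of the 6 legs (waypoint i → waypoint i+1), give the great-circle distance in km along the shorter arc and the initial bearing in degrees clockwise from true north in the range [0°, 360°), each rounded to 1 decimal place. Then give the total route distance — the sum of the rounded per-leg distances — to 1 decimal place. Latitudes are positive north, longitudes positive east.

Leg 1: dist=3126.4 km, bearing=43.4°
Leg 2: dist=17323.1 km, bearing=221.8°
Leg 3: dist=9463.7 km, bearing=261.8°
Leg 4: dist=9219.9 km, bearing=43.4°
Leg 5: dist=8092.0 km, bearing=15.4°
Leg 6: dist=11226.9 km, bearing=210.5°
Total: 58452.0 km

Leg 1: φ1=0.6046920, φ2=0.8994607, Δφ=0.2947687, Δλ=0.5477943 rad; a=sin²(Δφ/2)+cosφ1·cosφ2·sin²(Δλ/2)=0.0590048032; c=2·atan2(√a, √(1-a))=0.490727184; dist=6371·c=3126.423 ≈ 3126.4 km; running total=3126.4 km
Leg 1 bearing: y=sinΔλ·cosφ2=0.32395789, x=cosφ1·sinφ2-sinφ1·cosφ2·cosΔλ=0.34226340; θ=atan2(y, x)=43.4261° ≈ 43.4°
Leg 2: φ1=0.8994607, φ2=-1.1297150, Δφ=-2.0291756, Δλ=3.8363594 rad; a=sin²(Δφ/2)+cosφ1·cosφ2·sin²(Δλ/2)=0.9560265992; c=2·atan2(√a, √(1-a))=2.719059760; dist=6371·c=17323.130 ≈ 17323.1 km; running total=20449.5 km
Leg 2 bearing: y=sinΔλ·cosφ2=-0.27331529, x=cosφ1·sinφ2-sinφ1·cosφ2·cosΔλ=-0.30570854; θ=atan2(y, x)=-138.2021° <0 so +360° → 221.7979° ≈ 221.8°
Leg 3: φ1=-1.1297150, φ2=-0.1383069, Δφ=0.9914081, Δλ=-1.6641296 rad; a=sin²(Δφ/2)+cosφ1·cosφ2·sin²(Δλ/2)=0.4573682959; c=2·atan2(√a, √(1-a))=1.485429271; dist=6371·c=9463.670 ≈ 9463.7 km; running total=29913.2 km
Leg 3 bearing: y=sinΔλ·cosφ2=-0.98614002, x=cosφ1·sinφ2-sinφ1·cosφ2·cosΔλ=-0.14233066; θ=atan2(y, x)=-98.2128° <0 so +360° → 261.7872° ≈ 261.8°
Leg 4: φ1=-0.1383069, φ2=0.7717200, Δφ=0.9100269, Δλ=1.2564957 rad; a=sin²(Δφ/2)+cosφ1·cosφ2·sin²(Δλ/2)=0.4383434657; c=2·atan2(√a, √(1-a))=1.447168582; dist=6371·c=9219.911 ≈ 9219.9 km; running total=39133.1 km
Leg 4 bearing: y=sinΔλ·cosφ2=0.68160253, x=cosφ1·sinφ2-sinφ1·cosφ2·cosΔλ=0.72125715; θ=atan2(y, x)=43.3809° ≈ 43.4°
Leg 5: φ1=0.7717200, φ2=1.0484542, Δφ=0.2767342, Δλ=-3.6732060 rad; a=sin²(Δφ/2)+cosφ1·cosφ2·sin²(Δλ/2)=0.3519249764; c=2·atan2(√a, √(1-a))=1.270136973; dist=6371·c=8092.043 ≈ 8092.0 km; running total=47225.1 km
Leg 5 bearing: y=sinΔλ·cosφ2=0.25291046, x=cosφ1·sinφ2-sinφ1·cosφ2·cosΔλ=0.92104910; θ=atan2(y, x)=15.3544° ≈ 15.4°
Leg 6: φ1=1.0484542, φ2=-0.6270549, Δφ=-1.6755091, Δλ=-0.6634450 rad; a=sin²(Δφ/2)+cosφ1·cosφ2·sin²(Δλ/2)=0.5951097263; c=2·atan2(√a, √(1-a))=1.762182002; dist=6371·c=11226.862 ≈ 11226.9 km; running total=58452.0 km
Leg 6 bearing: y=sinΔλ·cosφ2=-0.49867779, x=cosφ1·sinφ2-sinφ1·cosφ2·cosΔλ=-0.84565775; θ=atan2(y, x)=-149.4725° <0 so +360° → 210.5275° ≈ 210.5°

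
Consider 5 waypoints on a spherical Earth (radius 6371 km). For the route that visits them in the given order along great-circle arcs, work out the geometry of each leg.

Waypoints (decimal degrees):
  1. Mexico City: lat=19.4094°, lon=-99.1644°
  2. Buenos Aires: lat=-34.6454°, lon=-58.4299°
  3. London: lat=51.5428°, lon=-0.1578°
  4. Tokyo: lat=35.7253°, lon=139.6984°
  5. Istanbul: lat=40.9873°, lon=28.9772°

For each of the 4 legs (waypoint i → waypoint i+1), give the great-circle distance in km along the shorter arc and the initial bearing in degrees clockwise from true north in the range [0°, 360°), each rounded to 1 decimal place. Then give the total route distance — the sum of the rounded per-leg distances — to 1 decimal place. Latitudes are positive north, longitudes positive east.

Leg 1: φ1=0.3387579, φ2=-0.6046763, Δφ=-0.9434342, Δλ=0.7109511 rad; a=sin²(Δφ/2)+cosφ1·cosφ2·sin²(Δλ/2)=0.3004823659; c=2·atan2(√a, √(1-a))=1.160331848; dist=6371·c=7392.474 ≈ 7392.5 km; running total=7392.5 km
Leg 1 bearing: y=sinΔλ·cosφ2=0.53684779, x=cosφ1·sinφ2-sinφ1·cosφ2·cosΔλ=-0.74334736; θ=atan2(y, x)=144.1631° ≈ 144.2°
Leg 2: φ1=-0.6046763, φ2=0.8995916, Δφ=1.5042679, Δλ=1.0170400 rad; a=sin²(Δφ/2)+cosφ1·cosφ2·sin²(Δλ/2)=0.5880512763; c=2·atan2(√a, √(1-a))=1.747822040; dist=6371·c=11135.374 ≈ 11135.4 km; running total=18527.9 km
Leg 2 bearing: y=sinΔλ·cosφ2=0.52898563, x=cosφ1·sinφ2-sinφ1·cosφ2·cosΔλ=0.83015787; θ=atan2(y, x)=32.5057° ≈ 32.5°
Leg 3: φ1=0.8995916, φ2=0.6235241, Δφ=-0.2760675, Δλ=2.4409512 rad; a=sin²(Δφ/2)+cosφ1·cosφ2·sin²(Δλ/2)=0.4643614916; c=2·atan2(√a, √(1-a))=1.499458819; dist=6371·c=9553.052 ≈ 9553.1 km; running total=28081.0 km
Leg 3 bearing: y=sinΔλ·cosφ2=0.52339072, x=cosφ1·sinφ2-sinφ1·cosφ2·cosΔλ=0.84910643; θ=atan2(y, x)=31.6498° ≈ 31.6°
Leg 4: φ1=0.6235241, φ2=0.7153633, Δφ=0.0918392, Δλ=-1.9324495 rad; a=sin²(Δφ/2)+cosφ1·cosφ2·sin²(Δλ/2)=0.4169251294; c=2·atan2(√a, √(1-a))=1.403872482; dist=6371·c=8944.072 ≈ 8944.1 km; running total=37025.1 km
Leg 4 bearing: y=sinΔλ·cosφ2=-0.70602581, x=cosφ1·sinφ2-sinφ1·cosφ2·cosΔλ=0.68841980; θ=atan2(y, x)=-45.7234° <0 so +360° → 314.2766° ≈ 314.3°

Leg 1: dist=7392.5 km, bearing=144.2°
Leg 2: dist=11135.4 km, bearing=32.5°
Leg 3: dist=9553.1 km, bearing=31.6°
Leg 4: dist=8944.1 km, bearing=314.3°
Total: 37025.1 km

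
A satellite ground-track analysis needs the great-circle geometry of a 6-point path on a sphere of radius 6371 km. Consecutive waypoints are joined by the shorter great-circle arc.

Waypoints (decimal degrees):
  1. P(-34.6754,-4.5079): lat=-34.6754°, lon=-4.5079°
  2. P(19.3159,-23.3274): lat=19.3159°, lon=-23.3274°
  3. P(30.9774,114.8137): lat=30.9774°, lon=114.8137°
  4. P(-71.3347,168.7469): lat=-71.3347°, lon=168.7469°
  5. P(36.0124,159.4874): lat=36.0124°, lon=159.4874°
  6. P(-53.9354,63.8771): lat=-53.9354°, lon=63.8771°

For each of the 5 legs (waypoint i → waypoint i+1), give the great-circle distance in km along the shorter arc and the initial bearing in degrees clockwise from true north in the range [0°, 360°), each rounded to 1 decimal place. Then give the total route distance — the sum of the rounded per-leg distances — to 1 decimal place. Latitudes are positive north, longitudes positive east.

Leg 1: φ1=-0.6051999, φ2=0.3371261, Δφ=0.9423260, Δλ=-0.3284622 rad; a=sin²(Δφ/2)+cosφ1·cosφ2·sin²(Δλ/2)=0.2267911715; c=2·atan2(√a, √(1-a))=0.992715446; dist=6371·c=6324.590 ≈ 6324.6 km; running total=6324.6 km
Leg 1 bearing: y=sinΔλ·cosφ2=-0.30442913, x=cosφ1·sinφ2-sinφ1·cosφ2·cosΔλ=0.78022474; θ=atan2(y, x)=-21.3148° <0 so +360° → 338.6852° ≈ 338.7°
Leg 2: φ1=0.3371261, φ2=0.5406576, Δφ=0.2035316, Δλ=2.4110170 rad; a=sin²(Δφ/2)+cosφ1·cosφ2·sin²(Δλ/2)=0.7161827916; c=2·atan2(√a, √(1-a))=2.017910934; dist=6371·c=12856.111 ≈ 12856.1 km; running total=19180.7 km
Leg 2 bearing: y=sinΔλ·cosφ2=0.57212195, x=cosφ1·sinφ2-sinφ1·cosφ2·cosΔλ=0.69694798; θ=atan2(y, x)=39.3824° ≈ 39.4°
Leg 3: φ1=0.5406576, φ2=-1.2450254, Δφ=-1.7856830, Δλ=0.9413119 rad; a=sin²(Δφ/2)+cosφ1·cosφ2·sin²(Δλ/2)=0.6630432635; c=2·atan2(√a, √(1-a))=1.902957178; dist=6371·c=12123.740 ≈ 12123.7 km; running total=31304.4 km
Leg 3 bearing: y=sinΔλ·cosφ2=0.25869772, x=cosφ1·sinφ2-sinφ1·cosφ2·cosΔλ=-0.90925413; θ=atan2(y, x)=164.1181° ≈ 164.1°
Leg 4: φ1=-1.2450254, φ2=0.6285350, Δφ=1.8735603, Δλ=-0.1616088 rad; a=sin²(Δφ/2)+cosφ1·cosφ2·sin²(Δλ/2)=0.6507664364; c=2·atan2(√a, √(1-a))=1.877096275; dist=6371·c=11958.980 ≈ 11959.0 km; running total=43263.4 km
Leg 4 bearing: y=sinΔλ·cosφ2=-0.13015539, x=cosφ1·sinφ2-sinφ1·cosφ2·cosΔλ=0.94453031; θ=atan2(y, x)=-7.8459° <0 so +360° → 352.1541° ≈ 352.2°
Leg 5: φ1=0.6285350, φ2=-0.9413503, Δφ=-1.5698853, Δλ=-1.6687145 rad; a=sin²(Δφ/2)+cosφ1·cosφ2·sin²(Δλ/2)=0.7609166182; c=2·atan2(√a, √(1-a))=2.119794912; dist=6371·c=13505.213 ≈ 13505.2 km; running total=56768.6 km
Leg 5 bearing: y=sinΔλ·cosφ2=-0.58587708, x=cosφ1·sinφ2-sinφ1·cosφ2·cosΔλ=-0.62003074; θ=atan2(y, x)=-136.6223° <0 so +360° → 223.3777° ≈ 223.4°

Leg 1: dist=6324.6 km, bearing=338.7°
Leg 2: dist=12856.1 km, bearing=39.4°
Leg 3: dist=12123.7 km, bearing=164.1°
Leg 4: dist=11959.0 km, bearing=352.2°
Leg 5: dist=13505.2 km, bearing=223.4°
Total: 56768.6 km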